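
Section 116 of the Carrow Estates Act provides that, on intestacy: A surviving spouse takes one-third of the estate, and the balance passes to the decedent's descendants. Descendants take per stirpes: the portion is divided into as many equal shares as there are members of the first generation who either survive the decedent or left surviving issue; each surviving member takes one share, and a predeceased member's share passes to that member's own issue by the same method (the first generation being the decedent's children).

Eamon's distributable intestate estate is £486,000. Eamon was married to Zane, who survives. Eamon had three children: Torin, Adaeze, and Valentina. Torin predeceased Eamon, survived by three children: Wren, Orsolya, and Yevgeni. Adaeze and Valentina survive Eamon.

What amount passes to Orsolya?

Orsolya receives £36,000.

Zane takes one-third of £486,000 = £162,000. The remaining £324,000 passes to the descendants.
The descendants' portion (£324,000) is divided into 3 shares of £108,000: Adaeze and Valentina each take £108,000; Torin's £108,000 share passes to Torin's issue.
Torin's share (£108,000) is divided into 3 shares of £36,000: Wren, Orsolya, and Yevgeni each take £36,000.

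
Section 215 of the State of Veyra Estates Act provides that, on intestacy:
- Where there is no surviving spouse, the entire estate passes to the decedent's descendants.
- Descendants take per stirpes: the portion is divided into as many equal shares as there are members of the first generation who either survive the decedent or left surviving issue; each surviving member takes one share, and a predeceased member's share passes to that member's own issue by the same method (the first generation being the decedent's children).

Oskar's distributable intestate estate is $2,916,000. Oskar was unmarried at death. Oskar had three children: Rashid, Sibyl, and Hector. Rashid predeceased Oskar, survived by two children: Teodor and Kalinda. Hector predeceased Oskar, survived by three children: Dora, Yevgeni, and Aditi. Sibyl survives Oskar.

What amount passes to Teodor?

Teodor receives $486,000.

The entire $2,916,000 passes to the descendants.
That amount ($2,916,000) is divided into 3 shares of $972,000: Sibyl takes $972,000; Rashid's $972,000 share passes to Rashid's issue; Hector's $972,000 share passes to Hector's issue.
Rashid's share ($972,000) is divided into 2 shares of $486,000: Teodor and Kalinda each take $486,000.
Hector's share ($972,000) is divided into 3 shares of $324,000: Dora, Yevgeni, and Aditi each take $324,000.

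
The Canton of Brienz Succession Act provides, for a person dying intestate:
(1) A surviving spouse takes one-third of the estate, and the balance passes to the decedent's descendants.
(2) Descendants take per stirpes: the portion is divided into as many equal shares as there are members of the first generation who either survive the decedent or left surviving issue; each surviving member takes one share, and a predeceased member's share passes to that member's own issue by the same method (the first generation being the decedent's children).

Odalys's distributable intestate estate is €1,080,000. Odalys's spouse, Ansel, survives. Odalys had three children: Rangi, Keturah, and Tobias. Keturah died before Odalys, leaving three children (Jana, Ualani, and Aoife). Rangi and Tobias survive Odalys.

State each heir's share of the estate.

Ansel takes one-third of €1,080,000 = €360,000. The remaining €720,000 passes to the descendants.
The descendants' portion (€720,000) is divided into 3 shares of €240,000: Rangi and Tobias each take €240,000; Keturah's €240,000 share passes to Keturah's issue.
Keturah's share (€240,000) is divided into 3 shares of €80,000: Jana, Ualani, and Aoife each take €80,000.

Ansel: €360,000; Rangi: €240,000; Jana: €80,000; Ualani: €80,000; Aoife: €80,000; Tobias: €240,000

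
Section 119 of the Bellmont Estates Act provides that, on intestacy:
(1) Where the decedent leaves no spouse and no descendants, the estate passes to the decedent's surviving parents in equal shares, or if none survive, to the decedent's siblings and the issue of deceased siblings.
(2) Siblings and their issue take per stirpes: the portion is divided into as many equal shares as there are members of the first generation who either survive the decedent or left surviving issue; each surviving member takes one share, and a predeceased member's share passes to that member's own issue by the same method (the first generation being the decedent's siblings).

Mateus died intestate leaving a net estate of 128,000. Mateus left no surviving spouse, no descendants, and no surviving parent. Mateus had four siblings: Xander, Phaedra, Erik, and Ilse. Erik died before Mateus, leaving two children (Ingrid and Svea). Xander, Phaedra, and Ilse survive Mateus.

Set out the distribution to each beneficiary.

The entire 128,000 passes to the siblings and their issue.
That amount (128,000) is divided into 4 shares of 32,000: Xander, Phaedra, and Ilse each take 32,000; Erik's 32,000 share passes to Erik's issue.
Erik's share (32,000) is divided into 2 shares of 16,000: Ingrid and Svea each take 16,000.

Xander: 32,000; Phaedra: 32,000; Ingrid: 16,000; Svea: 16,000; Ilse: 32,000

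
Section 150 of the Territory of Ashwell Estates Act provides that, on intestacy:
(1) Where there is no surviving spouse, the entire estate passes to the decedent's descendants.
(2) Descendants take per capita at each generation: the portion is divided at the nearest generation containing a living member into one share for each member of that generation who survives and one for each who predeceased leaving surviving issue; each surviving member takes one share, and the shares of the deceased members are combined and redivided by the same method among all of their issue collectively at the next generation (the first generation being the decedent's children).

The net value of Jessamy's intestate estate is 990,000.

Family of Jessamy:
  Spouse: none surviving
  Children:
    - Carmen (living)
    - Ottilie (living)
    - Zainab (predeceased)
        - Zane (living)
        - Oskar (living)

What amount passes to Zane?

The entire 990,000 passes to the descendants.
That amount (990,000) is divided at the children's generation into 3 shares of 330,000. Carmen and Ottilie each take 330,000. The remaining share for the deceased Zainab (330,000) is carried to the next generation.
That pool (330,000) is divided at the grandchildren's generation equally among Zane and Oskar: 165,000 each.

Zane receives 165,000.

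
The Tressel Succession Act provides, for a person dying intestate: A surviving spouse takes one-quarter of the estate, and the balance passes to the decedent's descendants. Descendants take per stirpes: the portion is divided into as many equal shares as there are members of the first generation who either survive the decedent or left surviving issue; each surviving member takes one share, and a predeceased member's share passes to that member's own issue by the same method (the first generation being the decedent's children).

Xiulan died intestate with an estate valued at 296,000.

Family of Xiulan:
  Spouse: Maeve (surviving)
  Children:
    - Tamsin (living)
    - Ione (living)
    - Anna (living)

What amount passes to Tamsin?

Tamsin receives 74,000.

Maeve takes one-quarter of 296,000 = 74,000. The remaining 222,000 passes to the descendants.
The descendants' portion (222,000) is divided into 3 shares of 74,000: Tamsin, Ione, and Anna each take 74,000.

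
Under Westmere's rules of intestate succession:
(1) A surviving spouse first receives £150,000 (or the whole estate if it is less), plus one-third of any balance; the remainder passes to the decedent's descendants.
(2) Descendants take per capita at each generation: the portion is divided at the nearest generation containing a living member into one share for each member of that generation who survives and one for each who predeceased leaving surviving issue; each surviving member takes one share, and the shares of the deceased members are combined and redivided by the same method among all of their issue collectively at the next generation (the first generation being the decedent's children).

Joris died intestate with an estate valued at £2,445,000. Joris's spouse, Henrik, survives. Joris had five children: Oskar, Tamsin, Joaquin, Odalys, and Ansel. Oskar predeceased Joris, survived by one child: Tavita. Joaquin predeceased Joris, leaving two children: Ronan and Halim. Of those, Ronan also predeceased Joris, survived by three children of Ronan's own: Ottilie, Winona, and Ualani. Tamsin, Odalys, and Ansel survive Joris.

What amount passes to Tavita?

Henrik first takes £150,000, leaving a balance of £2,295,000. Henrik then takes one-third of the balance (£765,000), for a total of £915,000. The remaining £1,530,000 passes to the descendants.
The descendants' portion (£1,530,000) is divided at the children's generation into 5 shares of £306,000. Tamsin, Odalys, and Ansel each take £306,000. The 2 shares of the deceased (Oskar and Joaquin) are combined into a pool of £612,000.
That pool (£612,000) is divided at the grandchildren's generation into 3 shares of £204,000. Tavita and Halim each take £204,000. The remaining share for the deceased Ronan (£204,000) is carried to the next generation.
That pool (£204,000) is divided at the great-grandchildren's generation equally among Ottilie, Winona, and Ualani: £68,000 each.

Tavita receives £204,000.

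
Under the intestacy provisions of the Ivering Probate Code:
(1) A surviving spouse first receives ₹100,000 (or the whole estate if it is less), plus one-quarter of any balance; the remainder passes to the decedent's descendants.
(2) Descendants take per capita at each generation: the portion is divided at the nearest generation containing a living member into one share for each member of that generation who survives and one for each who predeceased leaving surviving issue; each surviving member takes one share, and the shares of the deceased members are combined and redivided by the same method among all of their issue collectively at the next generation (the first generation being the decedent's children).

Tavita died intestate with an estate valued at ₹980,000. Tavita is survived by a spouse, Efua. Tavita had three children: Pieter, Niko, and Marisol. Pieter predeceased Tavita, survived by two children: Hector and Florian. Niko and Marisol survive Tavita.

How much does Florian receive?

Florian receives ₹110,000.

Efua first takes ₹100,000, leaving a balance of ₹880,000. Efua then takes one-quarter of the balance (₹220,000), for a total of ₹320,000. The remaining ₹660,000 passes to the descendants.
The descendants' portion (₹660,000) is divided at the children's generation into 3 shares of ₹220,000. Niko and Marisol each take ₹220,000. The remaining share for the deceased Pieter (₹220,000) is carried to the next generation.
That pool (₹220,000) is divided at the grandchildren's generation equally among Hector and Florian: ₹110,000 each.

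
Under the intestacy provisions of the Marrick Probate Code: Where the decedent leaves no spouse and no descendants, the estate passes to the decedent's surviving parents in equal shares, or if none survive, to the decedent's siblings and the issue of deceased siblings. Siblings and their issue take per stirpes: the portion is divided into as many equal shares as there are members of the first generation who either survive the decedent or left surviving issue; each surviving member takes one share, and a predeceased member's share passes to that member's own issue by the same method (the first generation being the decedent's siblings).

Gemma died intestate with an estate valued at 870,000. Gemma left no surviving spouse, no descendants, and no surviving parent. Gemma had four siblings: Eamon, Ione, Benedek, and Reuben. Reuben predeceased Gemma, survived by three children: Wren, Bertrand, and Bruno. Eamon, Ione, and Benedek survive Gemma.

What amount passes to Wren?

The entire 870,000 passes to the siblings and their issue.
That amount (870,000) is divided into 4 shares of 217,500: Eamon, Ione, and Benedek each take 217,500; Reuben's 217,500 share passes to Reuben's issue.
Reuben's share (217,500) is divided into 3 shares of 72,500: Wren, Bertrand, and Bruno each take 72,500.

Wren receives 72,500.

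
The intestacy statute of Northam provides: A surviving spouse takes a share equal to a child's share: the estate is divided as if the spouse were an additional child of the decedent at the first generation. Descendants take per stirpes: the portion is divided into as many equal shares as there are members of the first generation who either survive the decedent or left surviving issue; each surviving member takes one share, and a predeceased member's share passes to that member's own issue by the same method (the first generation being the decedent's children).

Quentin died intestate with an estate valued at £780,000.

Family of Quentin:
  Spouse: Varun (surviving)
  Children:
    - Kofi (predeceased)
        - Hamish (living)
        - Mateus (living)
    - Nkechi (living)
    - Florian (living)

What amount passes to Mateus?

The spouse counts as an additional share at the children's level, so there are 4 primary shares of £195,000. Varun takes one such share (£195,000).
The children's combined portion (£585,000) is divided into 3 shares of £195,000: Nkechi and Florian each take £195,000; Kofi's £195,000 share passes to Kofi's issue.
Kofi's share (£195,000) is divided into 2 shares of £97,500: Hamish and Mateus each take £97,500.

Mateus receives £97,500.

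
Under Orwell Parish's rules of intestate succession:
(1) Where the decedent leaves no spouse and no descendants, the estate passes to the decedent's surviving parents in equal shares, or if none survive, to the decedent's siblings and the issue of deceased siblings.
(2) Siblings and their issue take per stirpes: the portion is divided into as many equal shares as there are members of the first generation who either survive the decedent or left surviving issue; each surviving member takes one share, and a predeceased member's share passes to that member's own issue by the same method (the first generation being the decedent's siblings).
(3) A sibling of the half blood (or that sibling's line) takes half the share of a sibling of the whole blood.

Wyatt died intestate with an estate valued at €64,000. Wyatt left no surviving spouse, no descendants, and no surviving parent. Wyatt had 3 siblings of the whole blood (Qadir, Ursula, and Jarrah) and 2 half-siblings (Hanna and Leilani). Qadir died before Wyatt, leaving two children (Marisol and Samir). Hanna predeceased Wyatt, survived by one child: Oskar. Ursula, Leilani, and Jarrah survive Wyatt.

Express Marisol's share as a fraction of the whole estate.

The entire €64,000 passes to the siblings and their issue.
Counting each half-blood sibling's line as half a unit, there are 4 units in €64,000, so one unit is €16,000. Whole-blood lines (Qadir, Ursula, and Jarrah) take €16,000 each; half-blood lines (Hanna and Leilani) take €8,000 each.
Qadir's share (€16,000) is divided into 2 shares of €8,000: Marisol and Samir each take €8,000.
Hanna's share (€8,000) passes entirely to Oskar.

Marisol receives 1/8 of the estate.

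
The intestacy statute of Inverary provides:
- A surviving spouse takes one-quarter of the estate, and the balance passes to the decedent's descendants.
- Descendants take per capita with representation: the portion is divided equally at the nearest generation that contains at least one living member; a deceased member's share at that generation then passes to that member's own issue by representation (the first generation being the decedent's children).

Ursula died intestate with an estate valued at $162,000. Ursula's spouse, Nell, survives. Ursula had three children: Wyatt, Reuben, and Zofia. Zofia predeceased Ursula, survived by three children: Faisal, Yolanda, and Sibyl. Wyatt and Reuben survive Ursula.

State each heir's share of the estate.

Nell takes one-quarter of $162,000 = $40,500. The remaining $121,500 passes to the descendants.
The descendants' portion ($121,500) is divided into 3 shares of $40,500: Wyatt and Reuben each take $40,500; Zofia's $40,500 share passes to Zofia's issue.
Zofia's share ($40,500) is divided into 3 shares of $13,500: Faisal, Yolanda, and Sibyl each take $13,500.

Nell: $40,500; Wyatt: $40,500; Reuben: $40,500; Faisal: $13,500; Yolanda: $13,500; Sibyl: $13,500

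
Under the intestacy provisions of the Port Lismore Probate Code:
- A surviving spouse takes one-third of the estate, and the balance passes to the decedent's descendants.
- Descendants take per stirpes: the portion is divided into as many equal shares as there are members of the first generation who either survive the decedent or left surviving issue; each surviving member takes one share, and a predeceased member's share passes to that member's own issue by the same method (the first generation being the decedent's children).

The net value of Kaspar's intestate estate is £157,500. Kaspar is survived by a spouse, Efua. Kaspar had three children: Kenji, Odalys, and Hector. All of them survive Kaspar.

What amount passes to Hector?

Efua takes one-third of £157,500 = £52,500. The remaining £105,000 passes to the descendants.
The descendants' portion (£105,000) is divided into 3 shares of £35,000: Kenji, Odalys, and Hector each take £35,000.

Hector receives £35,000.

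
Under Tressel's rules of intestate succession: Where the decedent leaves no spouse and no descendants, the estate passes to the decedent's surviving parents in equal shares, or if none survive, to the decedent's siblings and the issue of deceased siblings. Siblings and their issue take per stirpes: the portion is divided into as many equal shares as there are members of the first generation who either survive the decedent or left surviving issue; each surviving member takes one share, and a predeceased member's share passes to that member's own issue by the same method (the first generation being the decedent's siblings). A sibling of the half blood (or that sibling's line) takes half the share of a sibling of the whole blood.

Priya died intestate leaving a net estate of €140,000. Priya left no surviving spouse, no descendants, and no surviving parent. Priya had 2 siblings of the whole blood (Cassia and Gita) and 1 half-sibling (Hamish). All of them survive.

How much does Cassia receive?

Cassia receives €56,000.

The entire €140,000 passes to the siblings and their issue.
Counting each half-blood sibling's line as half a unit, there are 5/2 units in €140,000, so one unit is €56,000. Whole-blood lines (Cassia and Gita) take €56,000 each; half-blood lines (Hamish) take €28,000 each.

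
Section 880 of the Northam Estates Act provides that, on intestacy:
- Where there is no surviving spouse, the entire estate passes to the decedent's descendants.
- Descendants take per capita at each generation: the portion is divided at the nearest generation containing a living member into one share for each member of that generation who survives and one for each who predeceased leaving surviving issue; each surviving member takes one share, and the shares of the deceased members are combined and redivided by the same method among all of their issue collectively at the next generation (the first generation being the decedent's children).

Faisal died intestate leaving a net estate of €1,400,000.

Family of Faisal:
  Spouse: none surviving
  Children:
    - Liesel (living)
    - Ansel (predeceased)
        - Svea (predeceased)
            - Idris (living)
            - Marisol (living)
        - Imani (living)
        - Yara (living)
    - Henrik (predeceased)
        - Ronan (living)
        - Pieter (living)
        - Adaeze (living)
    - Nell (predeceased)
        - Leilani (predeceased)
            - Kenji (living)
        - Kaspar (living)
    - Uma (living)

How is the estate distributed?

The entire €1,400,000 passes to the descendants.
That amount (€1,400,000) is divided at the children's generation into 5 shares of €280,000. Liesel and Uma each take €280,000. The 3 shares of the deceased (Ansel, Henrik, and Nell) are combined into a pool of €840,000.
That pool (€840,000) is divided at the grandchildren's generation into 8 shares of €105,000. Imani, Yara, Ronan, Pieter, Adaeze, and Kaspar each take €105,000. The 2 shares of the deceased (Svea and Leilani) are combined into a pool of €210,000.
That pool (€210,000) is divided at the great-grandchildren's generation equally among Idris, Marisol, and Kenji: €70,000 each.

Liesel: €280,000; Idris: €70,000; Marisol: €70,000; Imani: €105,000; Yara: €105,000; Ronan: €105,000; Pieter: €105,000; Adaeze: €105,000; Kenji: €70,000; Kaspar: €105,000; Uma: €280,000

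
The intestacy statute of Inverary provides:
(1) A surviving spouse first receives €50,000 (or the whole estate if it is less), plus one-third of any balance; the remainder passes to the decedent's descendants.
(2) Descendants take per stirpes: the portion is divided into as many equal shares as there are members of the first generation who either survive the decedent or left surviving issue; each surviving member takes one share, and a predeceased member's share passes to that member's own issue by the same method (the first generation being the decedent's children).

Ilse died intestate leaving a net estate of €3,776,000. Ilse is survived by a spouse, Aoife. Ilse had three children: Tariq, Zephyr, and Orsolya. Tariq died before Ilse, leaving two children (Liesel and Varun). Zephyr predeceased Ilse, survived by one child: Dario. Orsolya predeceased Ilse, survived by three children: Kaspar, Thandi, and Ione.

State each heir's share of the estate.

Aoife: €1,292,000; Liesel: €414,000; Varun: €414,000; Dario: €828,000; Kaspar: €276,000; Thandi: €276,000; Ione: €276,000

Aoife first takes €50,000, leaving a balance of €3,726,000. Aoife then takes one-third of the balance (€1,242,000), for a total of €1,292,000. The remaining €2,484,000 passes to the descendants.
The descendants' portion (€2,484,000) is divided into 3 shares of €828,000: Tariq's €828,000 share passes to Tariq's issue; Zephyr's €828,000 share passes to Zephyr's issue; Orsolya's €828,000 share passes to Orsolya's issue.
Tariq's share (€828,000) is divided into 2 shares of €414,000: Liesel and Varun each take €414,000.
Zephyr's share (€828,000) passes entirely to Dario.
Orsolya's share (€828,000) is divided into 3 shares of €276,000: Kaspar, Thandi, and Ione each take €276,000.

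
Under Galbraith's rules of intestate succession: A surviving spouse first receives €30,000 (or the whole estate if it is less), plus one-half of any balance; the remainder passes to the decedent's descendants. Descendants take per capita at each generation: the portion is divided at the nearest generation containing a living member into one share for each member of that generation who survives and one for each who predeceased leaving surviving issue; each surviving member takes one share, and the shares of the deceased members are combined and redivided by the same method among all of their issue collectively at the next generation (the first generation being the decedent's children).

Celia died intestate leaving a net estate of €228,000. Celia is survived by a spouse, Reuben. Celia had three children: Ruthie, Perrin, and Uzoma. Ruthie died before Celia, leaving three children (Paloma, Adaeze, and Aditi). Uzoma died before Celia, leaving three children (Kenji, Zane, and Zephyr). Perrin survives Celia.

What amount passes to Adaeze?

Reuben first takes €30,000, leaving a balance of €198,000. Reuben then takes one-half of the balance (€99,000), for a total of €129,000. The remaining €99,000 passes to the descendants.
The descendants' portion (€99,000) is divided at the children's generation into 3 shares of €33,000. Perrin takes €33,000. The 2 shares of the deceased (Ruthie and Uzoma) are combined into a pool of €66,000.
That pool (€66,000) is divided at the grandchildren's generation equally among Paloma, Adaeze, Aditi, Kenji, Zane, and Zephyr: €11,000 each.

Adaeze receives €11,000.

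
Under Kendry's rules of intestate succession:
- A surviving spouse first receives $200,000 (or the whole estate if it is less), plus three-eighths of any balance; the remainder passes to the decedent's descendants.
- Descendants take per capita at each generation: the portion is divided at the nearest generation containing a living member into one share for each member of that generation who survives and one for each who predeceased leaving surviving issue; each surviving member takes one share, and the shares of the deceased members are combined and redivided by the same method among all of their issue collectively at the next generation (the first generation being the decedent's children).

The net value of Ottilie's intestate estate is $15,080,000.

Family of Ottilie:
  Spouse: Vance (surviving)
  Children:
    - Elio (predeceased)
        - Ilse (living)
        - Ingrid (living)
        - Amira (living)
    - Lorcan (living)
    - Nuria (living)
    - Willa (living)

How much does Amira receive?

Vance first takes $200,000, leaving a balance of $14,880,000. Vance then takes three-eighths of the balance ($5,580,000), for a total of $5,780,000. The remaining $9,300,000 passes to the descendants.
The descendants' portion ($9,300,000) is divided at the children's generation into 4 shares of $2,325,000. Lorcan, Nuria, and Willa each take $2,325,000. The remaining share for the deceased Elio ($2,325,000) is carried to the next generation.
That pool ($2,325,000) is divided at the grandchildren's generation equally among Ilse, Ingrid, and Amira: $775,000 each.

Amira receives $775,000.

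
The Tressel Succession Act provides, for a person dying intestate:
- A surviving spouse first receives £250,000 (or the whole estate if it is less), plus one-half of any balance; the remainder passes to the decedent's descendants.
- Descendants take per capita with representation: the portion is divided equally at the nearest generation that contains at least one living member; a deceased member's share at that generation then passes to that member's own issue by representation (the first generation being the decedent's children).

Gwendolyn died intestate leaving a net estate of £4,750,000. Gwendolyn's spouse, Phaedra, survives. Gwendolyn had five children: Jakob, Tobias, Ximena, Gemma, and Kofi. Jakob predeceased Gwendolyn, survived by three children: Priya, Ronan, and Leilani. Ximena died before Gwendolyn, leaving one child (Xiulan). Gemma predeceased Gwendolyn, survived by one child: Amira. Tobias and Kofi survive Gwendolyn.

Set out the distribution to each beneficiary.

Phaedra first takes £250,000, leaving a balance of £4,500,000. Phaedra then takes one-half of the balance (£2,250,000), for a total of £2,500,000. The remaining £2,250,000 passes to the descendants.
The descendants' portion (£2,250,000) is divided into 5 shares of £450,000: Tobias and Kofi each take £450,000; Jakob's £450,000 share passes to Jakob's issue; Ximena's £450,000 share passes to Ximena's issue; Gemma's £450,000 share passes to Gemma's issue.
Jakob's share (£450,000) is divided into 3 shares of £150,000: Priya, Ronan, and Leilani each take £150,000.
Ximena's share (£450,000) passes entirely to Xiulan.
Gemma's share (£450,000) passes entirely to Amira.

Phaedra: £2,500,000; Priya: £150,000; Ronan: £150,000; Leilani: £150,000; Tobias: £450,000; Xiulan: £450,000; Amira: £450,000; Kofi: £450,000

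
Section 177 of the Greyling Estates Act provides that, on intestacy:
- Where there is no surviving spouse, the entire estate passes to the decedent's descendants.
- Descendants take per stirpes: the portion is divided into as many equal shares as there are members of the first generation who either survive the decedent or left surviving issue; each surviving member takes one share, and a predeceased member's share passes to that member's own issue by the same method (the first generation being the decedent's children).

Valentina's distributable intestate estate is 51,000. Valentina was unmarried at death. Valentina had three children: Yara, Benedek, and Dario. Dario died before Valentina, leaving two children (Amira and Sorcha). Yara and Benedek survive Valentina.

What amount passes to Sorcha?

Sorcha receives 8,500.

The entire 51,000 passes to the descendants.
That amount (51,000) is divided into 3 shares of 17,000: Yara and Benedek each take 17,000; Dario's 17,000 share passes to Dario's issue.
Dario's share (17,000) is divided into 2 shares of 8,500: Amira and Sorcha each take 8,500.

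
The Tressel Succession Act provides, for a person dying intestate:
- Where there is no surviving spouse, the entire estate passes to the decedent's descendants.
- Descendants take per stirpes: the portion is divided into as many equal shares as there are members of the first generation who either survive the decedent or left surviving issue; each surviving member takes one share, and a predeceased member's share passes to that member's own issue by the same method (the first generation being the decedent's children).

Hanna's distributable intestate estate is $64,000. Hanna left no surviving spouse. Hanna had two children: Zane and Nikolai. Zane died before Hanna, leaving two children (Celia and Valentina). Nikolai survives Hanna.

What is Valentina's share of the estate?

The entire $64,000 passes to the descendants.
That amount ($64,000) is divided into 2 shares of $32,000: Nikolai takes $32,000; Zane's $32,000 share passes to Zane's issue.
Zane's share ($32,000) is divided into 2 shares of $16,000: Celia and Valentina each take $16,000.

Valentina receives $16,000.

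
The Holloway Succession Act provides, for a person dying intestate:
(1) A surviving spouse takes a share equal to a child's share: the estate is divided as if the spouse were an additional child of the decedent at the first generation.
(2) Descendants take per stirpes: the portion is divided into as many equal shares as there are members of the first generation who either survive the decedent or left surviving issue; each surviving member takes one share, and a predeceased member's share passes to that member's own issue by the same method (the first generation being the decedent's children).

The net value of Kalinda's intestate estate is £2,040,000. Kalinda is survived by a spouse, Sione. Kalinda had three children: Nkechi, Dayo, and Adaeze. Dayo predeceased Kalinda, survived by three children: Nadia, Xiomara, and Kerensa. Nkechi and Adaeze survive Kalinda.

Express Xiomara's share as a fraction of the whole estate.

Xiomara receives 1/12 of the estate.

The spouse counts as an additional share at the children's level, so there are 4 primary shares of £510,000. Sione takes one such share (£510,000).
The children's combined portion (£1,530,000) is divided into 3 shares of £510,000: Nkechi and Adaeze each take £510,000; Dayo's £510,000 share passes to Dayo's issue.
Dayo's share (£510,000) is divided into 3 shares of £170,000: Nadia, Xiomara, and Kerensa each take £170,000.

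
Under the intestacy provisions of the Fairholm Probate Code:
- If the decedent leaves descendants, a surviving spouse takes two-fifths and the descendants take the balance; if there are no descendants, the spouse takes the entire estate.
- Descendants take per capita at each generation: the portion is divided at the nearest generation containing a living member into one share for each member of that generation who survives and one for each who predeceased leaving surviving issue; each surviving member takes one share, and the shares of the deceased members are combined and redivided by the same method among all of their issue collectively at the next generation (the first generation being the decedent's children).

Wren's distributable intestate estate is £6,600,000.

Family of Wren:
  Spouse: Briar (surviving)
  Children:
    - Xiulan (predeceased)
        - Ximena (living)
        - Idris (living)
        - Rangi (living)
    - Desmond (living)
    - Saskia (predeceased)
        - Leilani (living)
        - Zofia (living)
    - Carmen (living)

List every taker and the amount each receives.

Briar takes two-fifths of £6,600,000 = £2,640,000. The remaining £3,960,000 passes to the descendants.
The descendants' portion (£3,960,000) is divided at the children's generation into 4 shares of £990,000. Desmond and Carmen each take £990,000. The 2 shares of the deceased (Xiulan and Saskia) are combined into a pool of £1,980,000.
That pool (£1,980,000) is divided at the grandchildren's generation equally among Ximena, Idris, Rangi, Leilani, and Zofia: £396,000 each.

Briar: £2,640,000; Ximena: £396,000; Idris: £396,000; Rangi: £396,000; Desmond: £990,000; Leilani: £396,000; Zofia: £396,000; Carmen: £990,000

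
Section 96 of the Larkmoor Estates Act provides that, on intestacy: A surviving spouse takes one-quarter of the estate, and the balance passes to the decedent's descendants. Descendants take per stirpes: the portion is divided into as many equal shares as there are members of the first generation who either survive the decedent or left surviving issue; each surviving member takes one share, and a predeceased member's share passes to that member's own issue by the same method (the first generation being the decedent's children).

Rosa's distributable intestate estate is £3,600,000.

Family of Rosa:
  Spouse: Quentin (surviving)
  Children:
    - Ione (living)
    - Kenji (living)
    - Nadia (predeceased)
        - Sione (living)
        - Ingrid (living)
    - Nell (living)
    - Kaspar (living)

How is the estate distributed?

Quentin takes one-quarter of £3,600,000 = £900,000. The remaining £2,700,000 passes to the descendants.
The descendants' portion (£2,700,000) is divided into 5 shares of £540,000: Ione, Kenji, Nell, and Kaspar each take £540,000; Nadia's £540,000 share passes to Nadia's issue.
Nadia's share (£540,000) is divided into 2 shares of £270,000: Sione and Ingrid each take £270,000.

Quentin: £900,000; Ione: £540,000; Kenji: £540,000; Sione: £270,000; Ingrid: £270,000; Nell: £540,000; Kaspar: £540,000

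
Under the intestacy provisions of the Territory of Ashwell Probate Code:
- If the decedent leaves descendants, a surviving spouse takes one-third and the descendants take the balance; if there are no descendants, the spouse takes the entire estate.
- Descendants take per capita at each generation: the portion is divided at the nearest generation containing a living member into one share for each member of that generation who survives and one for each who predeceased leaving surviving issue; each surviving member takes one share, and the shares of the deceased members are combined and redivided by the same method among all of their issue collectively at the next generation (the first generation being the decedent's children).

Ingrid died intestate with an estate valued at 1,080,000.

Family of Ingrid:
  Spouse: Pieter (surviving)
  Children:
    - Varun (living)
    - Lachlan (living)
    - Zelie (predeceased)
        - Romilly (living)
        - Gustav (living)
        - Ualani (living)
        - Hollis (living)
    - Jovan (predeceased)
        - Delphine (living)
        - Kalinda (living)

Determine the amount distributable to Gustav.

Pieter takes one-third of 1,080,000 = 360,000. The remaining 720,000 passes to the descendants.
The descendants' portion (720,000) is divided at the children's generation into 4 shares of 180,000. Varun and Lachlan each take 180,000. The 2 shares of the deceased (Zelie and Jovan) are combined into a pool of 360,000.
That pool (360,000) is divided at the grandchildren's generation equally among Romilly, Gustav, Ualani, Hollis, Delphine, and Kalinda: 60,000 each.

Gustav receives 60,000.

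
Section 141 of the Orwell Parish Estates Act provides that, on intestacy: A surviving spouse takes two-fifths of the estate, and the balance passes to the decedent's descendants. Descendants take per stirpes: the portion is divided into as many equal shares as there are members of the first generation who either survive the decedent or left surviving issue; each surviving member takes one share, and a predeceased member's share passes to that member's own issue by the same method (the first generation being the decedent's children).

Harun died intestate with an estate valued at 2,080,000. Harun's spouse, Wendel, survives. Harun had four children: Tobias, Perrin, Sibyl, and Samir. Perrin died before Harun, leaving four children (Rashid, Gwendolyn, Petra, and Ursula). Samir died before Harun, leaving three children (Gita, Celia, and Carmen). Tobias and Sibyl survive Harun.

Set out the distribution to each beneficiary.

Wendel takes two-fifths of 2,080,000 = 832,000. The remaining 1,248,000 passes to the descendants.
The descendants' portion (1,248,000) is divided into 4 shares of 312,000: Tobias and Sibyl each take 312,000; Perrin's 312,000 share passes to Perrin's issue; Samir's 312,000 share passes to Samir's issue.
Perrin's share (312,000) is divided into 4 shares of 78,000: Rashid, Gwendolyn, Petra, and Ursula each take 78,000.
Samir's share (312,000) is divided into 3 shares of 104,000: Gita, Celia, and Carmen each take 104,000.

Wendel: 832,000; Tobias: 312,000; Rashid: 78,000; Gwendolyn: 78,000; Petra: 78,000; Ursula: 78,000; Sibyl: 312,000; Gita: 104,000; Celia: 104,000; Carmen: 104,000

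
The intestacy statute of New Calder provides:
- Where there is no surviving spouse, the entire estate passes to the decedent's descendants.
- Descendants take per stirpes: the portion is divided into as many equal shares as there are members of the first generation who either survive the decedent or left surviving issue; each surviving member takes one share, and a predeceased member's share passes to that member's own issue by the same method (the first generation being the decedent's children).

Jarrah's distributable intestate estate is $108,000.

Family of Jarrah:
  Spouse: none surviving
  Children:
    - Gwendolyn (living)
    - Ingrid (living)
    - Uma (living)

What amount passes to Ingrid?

The entire $108,000 passes to the descendants.
That amount ($108,000) is divided into 3 shares of $36,000: Gwendolyn, Ingrid, and Uma each take $36,000.

Ingrid receives $36,000.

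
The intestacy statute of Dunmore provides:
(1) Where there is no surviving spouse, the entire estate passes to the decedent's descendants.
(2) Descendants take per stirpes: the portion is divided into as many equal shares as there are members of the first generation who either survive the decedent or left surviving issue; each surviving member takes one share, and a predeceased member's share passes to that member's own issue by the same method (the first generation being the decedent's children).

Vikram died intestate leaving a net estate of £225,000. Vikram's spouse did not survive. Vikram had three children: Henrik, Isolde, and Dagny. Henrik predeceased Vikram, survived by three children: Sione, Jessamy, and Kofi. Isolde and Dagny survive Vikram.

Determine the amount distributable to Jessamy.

Jessamy receives £25,000.

The entire £225,000 passes to the descendants.
That amount (£225,000) is divided into 3 shares of £75,000: Isolde and Dagny each take £75,000; Henrik's £75,000 share passes to Henrik's issue.
Henrik's share (£75,000) is divided into 3 shares of £25,000: Sione, Jessamy, and Kofi each take £25,000.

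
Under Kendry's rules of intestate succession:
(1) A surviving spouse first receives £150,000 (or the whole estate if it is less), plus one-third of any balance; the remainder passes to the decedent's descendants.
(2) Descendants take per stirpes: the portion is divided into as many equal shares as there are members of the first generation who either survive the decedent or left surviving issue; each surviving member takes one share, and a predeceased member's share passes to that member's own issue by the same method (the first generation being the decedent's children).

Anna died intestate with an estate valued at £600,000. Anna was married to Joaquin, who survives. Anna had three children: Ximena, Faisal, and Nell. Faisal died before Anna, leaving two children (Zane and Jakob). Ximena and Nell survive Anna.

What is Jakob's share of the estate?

Jakob receives £50,000.

Joaquin first takes £150,000, leaving a balance of £450,000. Joaquin then takes one-third of the balance (£150,000), for a total of £300,000. The remaining £300,000 passes to the descendants.
The descendants' portion (£300,000) is divided into 3 shares of £100,000: Ximena and Nell each take £100,000; Faisal's £100,000 share passes to Faisal's issue.
Faisal's share (£100,000) is divided into 2 shares of £50,000: Zane and Jakob each take £50,000.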